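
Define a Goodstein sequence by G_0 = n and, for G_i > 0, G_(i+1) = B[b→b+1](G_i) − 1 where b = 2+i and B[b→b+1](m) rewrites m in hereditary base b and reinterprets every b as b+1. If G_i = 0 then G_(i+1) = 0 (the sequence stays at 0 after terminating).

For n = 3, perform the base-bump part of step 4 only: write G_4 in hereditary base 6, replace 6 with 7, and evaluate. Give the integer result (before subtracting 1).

1

[0] 3 ≡ 2 + 1 (base 2). Lift 3: 4. −1: 3.
[1] 3 ≡ 3 (base 3). Lift 4: 4. −1: 3.
[2] 3 ≡ 3 (base 4). Lift 5: 3. −1: 2.
[3] 2 ≡ 2 (base 5). Lift 6: 2. −1: 1.
[4] 1 ≡ 1 (base 6). Lift 7: 1. −1: 0.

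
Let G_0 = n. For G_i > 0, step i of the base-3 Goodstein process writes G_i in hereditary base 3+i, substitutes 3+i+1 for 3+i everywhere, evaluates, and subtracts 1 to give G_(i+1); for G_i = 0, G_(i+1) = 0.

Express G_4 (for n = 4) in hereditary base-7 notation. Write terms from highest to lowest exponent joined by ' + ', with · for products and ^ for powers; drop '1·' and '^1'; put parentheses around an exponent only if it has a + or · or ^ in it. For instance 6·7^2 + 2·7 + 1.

G_0 = 4. HB_3(4) = 3 + 1. Bump = 5. G_1 = 4.
G_1 = 4. HB_4(4) = 4. Bump = 5. G_2 = 4.
G_2 = 4. HB_5(4) = 4. Bump = 4. G_3 = 3.
G_3 = 3. HB_6(3) = 3. Bump = 3. G_4 = 2.
G_4 = 2. HB_7(2) = 2. Bump = 2. G_5 = 1.

2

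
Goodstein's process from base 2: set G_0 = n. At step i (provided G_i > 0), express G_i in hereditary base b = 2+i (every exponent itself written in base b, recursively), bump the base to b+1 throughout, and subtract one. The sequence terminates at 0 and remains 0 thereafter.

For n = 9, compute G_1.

81

[0] 9 ≡ 2^(2 + 1) + 1 (base 2). Lift 3: 82. −1: 81.
[1] 81 ≡ 3^(3 + 1) (base 3). Lift 4: 1024. −1: 1023.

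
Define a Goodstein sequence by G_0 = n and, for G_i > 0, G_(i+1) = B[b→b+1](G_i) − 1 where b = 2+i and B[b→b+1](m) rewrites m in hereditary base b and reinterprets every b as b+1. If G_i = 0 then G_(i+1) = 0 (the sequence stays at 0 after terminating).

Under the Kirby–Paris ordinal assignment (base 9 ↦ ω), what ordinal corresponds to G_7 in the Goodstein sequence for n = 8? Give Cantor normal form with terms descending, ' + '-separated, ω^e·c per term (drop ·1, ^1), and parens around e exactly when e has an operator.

i=0: 8 = 2^(2 + 1) (b=2); 2→3: 3^(3 + 1) = 81; 81−1 = 80
i=1: 80 = 2·3^3 + 2·3^2 + 2·3 + 2 (b=3); 3→4: 2·4^4 + 2·4^2 + 2·4 + 2 = 554; 554−1 = 553
i=2: 553 = 2·4^4 + 2·4^2 + 2·4 + 1 (b=4); 4→5: 2·5^5 + 2·5^2 + 2·5 + 1 = 6311; 6311−1 = 6310
i=3: 6310 = 2·5^5 + 2·5^2 + 2·5 (b=5); 5→6: 2·6^6 + 2·6^2 + 2·6 = 93396; 93396−1 = 93395
i=4: 93395 = 2·6^6 + 2·6^2 + 6 + 5 (b=6); 6→7: 2·7^7 + 2·7^2 + 7 + 5 = 1647196; 1647196−1 = 1647195
i=5: 1647195 = 2·7^7 + 2·7^2 + 7 + 4 (b=7); 7→8: 2·8^8 + 2·8^2 + 8 + 4 = 33554572; 33554572−1 = 33554571
i=6: 33554571 = 2·8^8 + 2·8^2 + 8 + 3 (b=8); 8→9: 2·9^9 + 2·9^2 + 9 + 3 = 774841152; 774841152−1 = 774841151
i=7: 774841151 = 2·9^9 + 2·9^2 + 9 + 2 (b=9); 9→10: 2·10^10 + 2·10^2 + 10 + 2 = 20000000212; 20000000212−1 = 20000000211

ω^ω·2 + ω^2·2 + ω + 2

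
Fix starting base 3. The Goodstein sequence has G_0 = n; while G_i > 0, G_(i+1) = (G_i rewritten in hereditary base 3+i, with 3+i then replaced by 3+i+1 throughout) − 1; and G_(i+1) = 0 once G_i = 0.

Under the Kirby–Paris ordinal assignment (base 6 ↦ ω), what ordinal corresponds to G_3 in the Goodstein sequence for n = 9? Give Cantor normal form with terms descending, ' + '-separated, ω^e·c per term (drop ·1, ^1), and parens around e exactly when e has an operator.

9 —HB3→ 3^2 —bump→ 4^2 = 16 —(−1)→ 15
15 —HB4→ 3·4 + 3 —bump→ 3·5 + 3 = 18 —(−1)→ 17
17 —HB5→ 3·5 + 2 —bump→ 3·6 + 2 = 20 —(−1)→ 19
19 —HB6→ 3·6 + 1 —bump→ 3·7 + 1 = 22 —(−1)→ 21

ω·3 + 1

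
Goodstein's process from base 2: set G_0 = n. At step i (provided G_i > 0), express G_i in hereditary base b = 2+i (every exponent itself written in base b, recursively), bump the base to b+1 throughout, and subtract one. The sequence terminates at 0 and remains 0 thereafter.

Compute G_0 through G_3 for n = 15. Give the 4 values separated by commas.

15, 111, 1283, 18752

i=0: 15 = 2^(2 + 1) + 2^2 + 2 + 1 (b=2); 2→3: 3^(3 + 1) + 3^3 + 3 + 1 = 112; 112−1 = 111
i=1: 111 = 3^(3 + 1) + 3^3 + 3 (b=3); 3→4: 4^(4 + 1) + 4^4 + 4 = 1284; 1284−1 = 1283
i=2: 1283 = 4^(4 + 1) + 4^4 + 3 (b=4); 4→5: 5^(5 + 1) + 5^5 + 3 = 18753; 18753−1 = 18752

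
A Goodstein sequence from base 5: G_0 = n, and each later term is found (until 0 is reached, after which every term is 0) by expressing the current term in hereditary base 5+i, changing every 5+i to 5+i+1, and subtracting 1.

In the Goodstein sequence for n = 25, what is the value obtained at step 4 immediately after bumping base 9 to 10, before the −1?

G_0=25  [base 5] 5^2  →[5↦6]→  6^2 = 36  −1 ⇒ G_1=35
G_1=35  [base 6] 5·6 + 5  →[6↦7]→  5·7 + 5 = 40  −1 ⇒ G_2=39
G_2=39  [base 7] 5·7 + 4  →[7↦8]→  5·8 + 4 = 44  −1 ⇒ G_3=43
G_3=43  [base 8] 5·8 + 3  →[8↦9]→  5·9 + 3 = 48  −1 ⇒ G_4=47
G_4=47  [base 9] 5·9 + 2  →[9↦10]→  5·10 + 2 = 52  −1 ⇒ G_5=51

52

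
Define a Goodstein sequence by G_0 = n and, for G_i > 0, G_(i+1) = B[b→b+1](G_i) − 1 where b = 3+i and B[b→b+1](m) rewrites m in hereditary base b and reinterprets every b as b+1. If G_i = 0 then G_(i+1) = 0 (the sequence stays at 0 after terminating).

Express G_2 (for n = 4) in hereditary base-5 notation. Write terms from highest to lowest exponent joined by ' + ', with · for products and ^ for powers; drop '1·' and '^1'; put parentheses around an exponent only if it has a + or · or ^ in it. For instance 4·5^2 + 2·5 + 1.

4

G_0 = 4. HB_3(4) = 3 + 1. Bump = 5. G_1 = 4.
G_1 = 4. HB_4(4) = 4. Bump = 5. G_2 = 4.
G_2 = 4. HB_5(4) = 4. Bump = 4. G_3 = 3.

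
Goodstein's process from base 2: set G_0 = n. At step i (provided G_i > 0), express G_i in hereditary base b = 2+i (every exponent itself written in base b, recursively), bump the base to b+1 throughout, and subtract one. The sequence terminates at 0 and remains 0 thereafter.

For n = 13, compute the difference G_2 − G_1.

step 0: 13 = 2^(2 + 1) + 2^2 + 1; sub 3 for 2: 3^(3 + 1) + 3^3 + 1; = 109; G_1 = 109−1 = 108
step 1: 108 = 3^(3 + 1) + 3^3; sub 4 for 3: 4^(4 + 1) + 4^4; = 1280; G_2 = 1280−1 = 1279

1171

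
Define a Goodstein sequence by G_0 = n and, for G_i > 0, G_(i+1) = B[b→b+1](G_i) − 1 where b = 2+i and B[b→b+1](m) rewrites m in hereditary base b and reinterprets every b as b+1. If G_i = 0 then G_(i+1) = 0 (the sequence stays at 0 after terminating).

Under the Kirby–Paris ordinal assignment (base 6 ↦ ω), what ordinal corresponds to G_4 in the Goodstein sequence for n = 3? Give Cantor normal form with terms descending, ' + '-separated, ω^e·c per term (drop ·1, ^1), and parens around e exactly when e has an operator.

1

G_0=3  [base 2] 2 + 1  →[2↦3]→  3 + 1 = 4  −1 ⇒ G_1=3
G_1=3  [base 3] 3  →[3↦4]→  4 = 4  −1 ⇒ G_2=3
G_2=3  [base 4] 3  →[4↦5]→  3 = 3  −1 ⇒ G_3=2
G_3=2  [base 5] 2  →[5↦6]→  2 = 2  −1 ⇒ G_4=1
G_4=1  [base 6] 1  →[6↦7]→  1 = 1  −1 ⇒ G_5=0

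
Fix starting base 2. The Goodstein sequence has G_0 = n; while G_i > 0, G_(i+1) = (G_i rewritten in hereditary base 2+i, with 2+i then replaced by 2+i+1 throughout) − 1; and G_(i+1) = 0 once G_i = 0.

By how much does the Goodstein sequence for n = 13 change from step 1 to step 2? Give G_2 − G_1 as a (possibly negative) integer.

13 —HB2→ 2^(2 + 1) + 2^2 + 1 —bump→ 3^(3 + 1) + 3^3 + 1 = 109 —(−1)→ 108
108 —HB3→ 3^(3 + 1) + 3^3 —bump→ 4^(4 + 1) + 4^4 = 1280 —(−1)→ 1279

1171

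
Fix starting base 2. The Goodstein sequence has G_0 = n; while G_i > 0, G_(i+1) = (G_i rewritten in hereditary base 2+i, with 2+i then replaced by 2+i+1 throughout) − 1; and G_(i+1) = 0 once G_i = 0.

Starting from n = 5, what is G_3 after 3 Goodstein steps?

step 0: 5 = 2^2 + 1; sub 3 for 2: 3^3 + 1; = 28; G_1 = 28−1 = 27
step 1: 27 = 3^3; sub 4 for 3: 4^4; = 256; G_2 = 256−1 = 255
step 2: 255 = 3·4^3 + 3·4^2 + 3·4 + 3; sub 5 for 4: 3·5^3 + 3·5^2 + 3·5 + 3; = 468; G_3 = 468−1 = 467

467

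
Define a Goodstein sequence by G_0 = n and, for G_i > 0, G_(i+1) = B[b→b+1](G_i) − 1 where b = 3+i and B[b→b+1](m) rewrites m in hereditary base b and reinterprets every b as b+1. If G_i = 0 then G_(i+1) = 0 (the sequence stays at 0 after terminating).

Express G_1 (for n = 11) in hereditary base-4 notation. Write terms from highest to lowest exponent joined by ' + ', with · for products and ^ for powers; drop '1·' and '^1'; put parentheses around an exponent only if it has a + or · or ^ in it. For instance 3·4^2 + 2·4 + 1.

4^2 + 1

i=0: 11 = 3^2 + 2 (b=3); 3→4: 4^2 + 2 = 18; 18−1 = 17
i=1: 17 = 4^2 + 1 (b=4); 4→5: 5^2 + 1 = 26; 26−1 = 25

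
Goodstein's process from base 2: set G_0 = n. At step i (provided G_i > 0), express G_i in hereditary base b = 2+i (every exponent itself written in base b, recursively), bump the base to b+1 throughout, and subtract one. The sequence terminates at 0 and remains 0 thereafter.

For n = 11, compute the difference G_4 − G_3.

264310

(0) 11|_2 = 2^(2 + 1) + 2 + 1 ↦ 3^(3 + 1) + 3 + 1|_3 = 85 ⇒ 84
(1) 84|_3 = 3^(3 + 1) + 3 ↦ 4^(4 + 1) + 4|_4 = 1028 ⇒ 1027
(2) 1027|_4 = 4^(4 + 1) + 3 ↦ 5^(5 + 1) + 3|_5 = 15628 ⇒ 15627
(3) 15627|_5 = 5^(5 + 1) + 2 ↦ 6^(6 + 1) + 2|_6 = 279938 ⇒ 279937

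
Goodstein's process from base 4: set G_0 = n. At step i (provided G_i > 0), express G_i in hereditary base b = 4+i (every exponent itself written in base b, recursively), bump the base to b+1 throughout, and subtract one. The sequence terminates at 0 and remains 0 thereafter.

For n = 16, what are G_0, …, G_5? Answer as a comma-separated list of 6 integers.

16, 24, 27, 30, 33, 36

G_0=16  [base 4] 4^2  →[4↦5]→  5^2 = 25  −1 ⇒ G_1=24
G_1=24  [base 5] 4·5 + 4  →[5↦6]→  4·6 + 4 = 28  −1 ⇒ G_2=27
G_2=27  [base 6] 4·6 + 3  →[6↦7]→  4·7 + 3 = 31  −1 ⇒ G_3=30
G_3=30  [base 7] 4·7 + 2  →[7↦8]→  4·8 + 2 = 34  −1 ⇒ G_4=33
G_4=33  [base 8] 4·8 + 1  →[8↦9]→  4·9 + 1 = 37  −1 ⇒ G_5=36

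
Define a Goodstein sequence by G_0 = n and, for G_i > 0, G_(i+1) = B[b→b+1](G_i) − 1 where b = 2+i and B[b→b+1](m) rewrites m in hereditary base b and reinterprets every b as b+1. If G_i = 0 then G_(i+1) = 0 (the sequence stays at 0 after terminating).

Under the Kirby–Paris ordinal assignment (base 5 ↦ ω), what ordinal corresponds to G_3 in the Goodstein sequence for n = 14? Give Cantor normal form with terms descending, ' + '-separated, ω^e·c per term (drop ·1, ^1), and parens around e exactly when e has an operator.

[0] 14 ≡ 2^(2 + 1) + 2^2 + 2 (base 2). Lift 3: 111. −1: 110.
[1] 110 ≡ 3^(3 + 1) + 3^3 + 2 (base 3). Lift 4: 1282. −1: 1281.
[2] 1281 ≡ 4^(4 + 1) + 4^4 + 1 (base 4). Lift 5: 18751. −1: 18750.
[3] 18750 ≡ 5^(5 + 1) + 5^5 (base 5). Lift 6: 326592. −1: 326591.

ω^(ω + 1) + ω^ω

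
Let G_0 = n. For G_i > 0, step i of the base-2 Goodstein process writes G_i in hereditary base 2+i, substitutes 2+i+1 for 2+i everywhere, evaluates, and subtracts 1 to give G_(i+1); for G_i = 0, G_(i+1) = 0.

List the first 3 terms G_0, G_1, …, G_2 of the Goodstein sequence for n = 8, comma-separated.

base 2: 8 = 2^(2 + 1); at 3: 3^(3 + 1) = 81; next = 80
base 3: 80 = 2·3^3 + 2·3^2 + 2·3 + 2; at 4: 2·4^4 + 2·4^2 + 2·4 + 2 = 554; next = 553

8, 80, 553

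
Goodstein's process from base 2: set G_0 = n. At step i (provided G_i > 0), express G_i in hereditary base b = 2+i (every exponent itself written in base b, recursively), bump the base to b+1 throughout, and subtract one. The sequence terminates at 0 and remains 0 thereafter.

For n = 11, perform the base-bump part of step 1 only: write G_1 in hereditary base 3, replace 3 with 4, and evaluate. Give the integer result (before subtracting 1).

(0) 11|_2 = 2^(2 + 1) + 2 + 1 ↦ 3^(3 + 1) + 3 + 1|_3 = 85 ⇒ 84
(1) 84|_3 = 3^(3 + 1) + 3 ↦ 4^(4 + 1) + 4|_4 = 1028 ⇒ 1027

1028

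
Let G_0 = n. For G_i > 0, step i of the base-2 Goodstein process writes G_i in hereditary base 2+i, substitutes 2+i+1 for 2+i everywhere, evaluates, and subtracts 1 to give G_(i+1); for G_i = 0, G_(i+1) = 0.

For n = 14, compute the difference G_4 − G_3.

i=0: 14 = 2^(2 + 1) + 2^2 + 2 (b=2); 2→3: 3^(3 + 1) + 3^3 + 3 = 111; 111−1 = 110
i=1: 110 = 3^(3 + 1) + 3^3 + 2 (b=3); 3→4: 4^(4 + 1) + 4^4 + 2 = 1282; 1282−1 = 1281
i=2: 1281 = 4^(4 + 1) + 4^4 + 1 (b=4); 4→5: 5^(5 + 1) + 5^5 + 1 = 18751; 18751−1 = 18750
i=3: 18750 = 5^(5 + 1) + 5^5 (b=5); 5→6: 6^(6 + 1) + 6^6 = 326592; 326592−1 = 326591

307841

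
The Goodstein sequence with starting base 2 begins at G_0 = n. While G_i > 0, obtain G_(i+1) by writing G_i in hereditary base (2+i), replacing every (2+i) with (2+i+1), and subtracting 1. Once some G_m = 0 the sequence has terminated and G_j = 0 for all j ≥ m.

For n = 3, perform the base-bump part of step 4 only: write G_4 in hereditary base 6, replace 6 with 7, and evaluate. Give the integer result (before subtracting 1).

1

[0] 3 ≡ 2 + 1 (base 2). Lift 3: 4. −1: 3.
[1] 3 ≡ 3 (base 3). Lift 4: 4. −1: 3.
[2] 3 ≡ 3 (base 4). Lift 5: 3. −1: 2.
[3] 2 ≡ 2 (base 5). Lift 6: 2. −1: 1.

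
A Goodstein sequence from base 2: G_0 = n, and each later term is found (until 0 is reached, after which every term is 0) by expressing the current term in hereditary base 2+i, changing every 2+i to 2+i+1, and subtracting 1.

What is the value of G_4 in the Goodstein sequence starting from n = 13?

280711

base 2: 13 = 2^(2 + 1) + 2^2 + 1; at 3: 3^(3 + 1) + 3^3 + 1 = 109; next = 108
base 3: 108 = 3^(3 + 1) + 3^3; at 4: 4^(4 + 1) + 4^4 = 1280; next = 1279
base 4: 1279 = 4^(4 + 1) + 3·4^3 + 3·4^2 + 3·4 + 3; at 5: 5^(5 + 1) + 3·5^3 + 3·5^2 + 3·5 + 3 = 16093; next = 16092
base 5: 16092 = 5^(5 + 1) + 3·5^3 + 3·5^2 + 3·5 + 2; at 6: 6^(6 + 1) + 3·6^3 + 3·6^2 + 3·6 + 2 = 280712; next = 280711
base 6: 280711 = 6^(6 + 1) + 3·6^3 + 3·6^2 + 3·6 + 1; at 7: 7^(7 + 1) + 3·7^3 + 3·7^2 + 3·7 + 1 = 5765999; next = 5765998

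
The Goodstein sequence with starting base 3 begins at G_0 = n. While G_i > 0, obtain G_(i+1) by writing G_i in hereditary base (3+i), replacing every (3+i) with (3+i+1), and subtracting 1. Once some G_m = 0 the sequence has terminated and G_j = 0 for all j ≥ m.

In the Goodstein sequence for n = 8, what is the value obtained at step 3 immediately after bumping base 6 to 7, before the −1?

step 0: 8 = 2·3 + 2; sub 4 for 3: 2·4 + 2; = 10; G_1 = 10−1 = 9
step 1: 9 = 2·4 + 1; sub 5 for 4: 2·5 + 1; = 11; G_2 = 11−1 = 10
step 2: 10 = 2·5; sub 6 for 5: 2·6; = 12; G_3 = 12−1 = 11
step 3: 11 = 6 + 5; sub 7 for 6: 7 + 5; = 12; G_4 = 12−1 = 11

12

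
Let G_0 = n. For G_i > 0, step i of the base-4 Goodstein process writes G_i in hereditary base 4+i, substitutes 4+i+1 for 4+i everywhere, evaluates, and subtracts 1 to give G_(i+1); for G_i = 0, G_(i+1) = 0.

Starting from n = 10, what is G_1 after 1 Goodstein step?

step 0: 10 = 2·4 + 2; sub 5 for 4: 2·5 + 2; = 12; G_1 = 12−1 = 11
step 1: 11 = 2·5 + 1; sub 6 for 5: 2·6 + 1; = 13; G_2 = 13−1 = 12

11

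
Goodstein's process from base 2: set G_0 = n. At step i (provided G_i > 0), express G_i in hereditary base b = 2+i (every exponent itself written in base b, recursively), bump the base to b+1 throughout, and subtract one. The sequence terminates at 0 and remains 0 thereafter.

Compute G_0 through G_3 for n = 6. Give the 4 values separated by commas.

6, 29, 257, 3125

(0) 6|_2 = 2^2 + 2 ↦ 3^3 + 3|_3 = 30 ⇒ 29
(1) 29|_3 = 3^3 + 2 ↦ 4^4 + 2|_4 = 258 ⇒ 257
(2) 257|_4 = 4^4 + 1 ↦ 5^5 + 1|_5 = 3126 ⇒ 3125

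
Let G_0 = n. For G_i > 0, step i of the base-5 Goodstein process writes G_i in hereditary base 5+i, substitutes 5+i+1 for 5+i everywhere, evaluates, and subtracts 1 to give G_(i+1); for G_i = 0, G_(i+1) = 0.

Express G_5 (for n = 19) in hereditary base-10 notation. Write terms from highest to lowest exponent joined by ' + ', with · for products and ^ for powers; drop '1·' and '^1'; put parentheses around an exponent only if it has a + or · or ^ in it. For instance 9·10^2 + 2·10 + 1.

base 5: 19 = 3·5 + 4; at 6: 3·6 + 4 = 22; next = 21
base 6: 21 = 3·6 + 3; at 7: 3·7 + 3 = 24; next = 23
base 7: 23 = 3·7 + 2; at 8: 3·8 + 2 = 26; next = 25
base 8: 25 = 3·8 + 1; at 9: 3·9 + 1 = 28; next = 27
base 9: 27 = 3·9; at 10: 3·10 = 30; next = 29
base 10: 29 = 2·10 + 9; at 11: 2·11 + 9 = 31; next = 30

2·10 + 9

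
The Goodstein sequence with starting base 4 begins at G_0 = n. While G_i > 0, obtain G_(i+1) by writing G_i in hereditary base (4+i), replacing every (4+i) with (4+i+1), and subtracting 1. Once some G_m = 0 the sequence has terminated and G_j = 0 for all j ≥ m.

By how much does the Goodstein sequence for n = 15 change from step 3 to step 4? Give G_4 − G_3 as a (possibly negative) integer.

step 0: 15 = 3·4 + 3; sub 5 for 4: 3·5 + 3; = 18; G_1 = 18−1 = 17
step 1: 17 = 3·5 + 2; sub 6 for 5: 3·6 + 2; = 20; G_2 = 20−1 = 19
step 2: 19 = 3·6 + 1; sub 7 for 6: 3·7 + 1; = 22; G_3 = 22−1 = 21
step 3: 21 = 3·7; sub 8 for 7: 3·8; = 24; G_4 = 24−1 = 23

2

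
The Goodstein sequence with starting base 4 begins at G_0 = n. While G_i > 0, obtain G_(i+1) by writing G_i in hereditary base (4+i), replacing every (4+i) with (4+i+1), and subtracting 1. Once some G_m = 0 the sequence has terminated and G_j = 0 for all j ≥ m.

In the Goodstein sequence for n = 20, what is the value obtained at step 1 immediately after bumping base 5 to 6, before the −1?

[0] 20 ≡ 4^2 + 4 (base 4). Lift 5: 30. −1: 29.
[1] 29 ≡ 5^2 + 4 (base 5). Lift 6: 40. −1: 39.

40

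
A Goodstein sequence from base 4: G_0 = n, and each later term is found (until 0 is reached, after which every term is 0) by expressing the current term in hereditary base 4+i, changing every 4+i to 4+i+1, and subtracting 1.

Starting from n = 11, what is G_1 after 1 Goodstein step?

12

(0) 11|_4 = 2·4 + 3 ↦ 2·5 + 3|_5 = 13 ⇒ 12
(1) 12|_5 = 2·5 + 2 ↦ 2·6 + 2|_6 = 14 ⇒ 13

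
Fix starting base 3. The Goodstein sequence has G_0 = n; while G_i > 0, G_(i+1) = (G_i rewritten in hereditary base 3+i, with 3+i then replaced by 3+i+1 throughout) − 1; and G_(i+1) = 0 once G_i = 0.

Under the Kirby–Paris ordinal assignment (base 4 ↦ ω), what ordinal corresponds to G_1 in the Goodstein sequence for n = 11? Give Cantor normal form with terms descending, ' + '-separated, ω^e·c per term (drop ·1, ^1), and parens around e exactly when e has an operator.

ω^2 + 1

G_0=11  [base 3] 3^2 + 2  →[3↦4]→  4^2 + 2 = 18  −1 ⇒ G_1=17
G_1=17  [base 4] 4^2 + 1  →[4↦5]→  5^2 + 1 = 26  −1 ⇒ G_2=25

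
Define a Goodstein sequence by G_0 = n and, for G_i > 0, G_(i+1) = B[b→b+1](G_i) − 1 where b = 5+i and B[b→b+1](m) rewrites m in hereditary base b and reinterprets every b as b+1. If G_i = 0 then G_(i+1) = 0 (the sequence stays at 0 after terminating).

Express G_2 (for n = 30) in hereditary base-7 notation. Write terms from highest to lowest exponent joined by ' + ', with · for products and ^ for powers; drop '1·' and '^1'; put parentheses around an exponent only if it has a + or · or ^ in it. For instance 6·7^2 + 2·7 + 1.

G_0=30  [base 5] 5^2 + 5  →[5↦6]→  6^2 + 6 = 42  −1 ⇒ G_1=41
G_1=41  [base 6] 6^2 + 5  →[6↦7]→  7^2 + 5 = 54  −1 ⇒ G_2=53
G_2=53  [base 7] 7^2 + 4  →[7↦8]→  8^2 + 4 = 68  −1 ⇒ G_3=67

7^2 + 4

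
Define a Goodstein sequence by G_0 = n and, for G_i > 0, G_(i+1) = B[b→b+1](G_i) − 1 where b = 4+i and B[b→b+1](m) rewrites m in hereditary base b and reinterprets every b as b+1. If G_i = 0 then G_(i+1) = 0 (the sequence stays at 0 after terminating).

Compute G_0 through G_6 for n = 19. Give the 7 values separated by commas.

step 0: 19 = 4^2 + 3; sub 5 for 4: 5^2 + 3; = 28; G_1 = 28−1 = 27
step 1: 27 = 5^2 + 2; sub 6 for 5: 6^2 + 2; = 38; G_2 = 38−1 = 37
step 2: 37 = 6^2 + 1; sub 7 for 6: 7^2 + 1; = 50; G_3 = 50−1 = 49
step 3: 49 = 7^2; sub 8 for 7: 8^2; = 64; G_4 = 64−1 = 63
step 4: 63 = 7·8 + 7; sub 9 for 8: 7·9 + 7; = 70; G_5 = 70−1 = 69
step 5: 69 = 7·9 + 6; sub 10 for 9: 7·10 + 6; = 76; G_6 = 76−1 = 75

19, 27, 37, 49, 63, 69, 75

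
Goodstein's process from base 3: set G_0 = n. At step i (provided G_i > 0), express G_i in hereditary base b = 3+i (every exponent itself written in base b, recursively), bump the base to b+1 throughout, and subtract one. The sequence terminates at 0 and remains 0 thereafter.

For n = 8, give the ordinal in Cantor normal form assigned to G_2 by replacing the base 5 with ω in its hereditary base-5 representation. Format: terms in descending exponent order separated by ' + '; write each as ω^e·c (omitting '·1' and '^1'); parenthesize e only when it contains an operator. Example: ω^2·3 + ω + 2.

ω·2

[0] 8 ≡ 2·3 + 2 (base 3). Lift 4: 10. −1: 9.
[1] 9 ≡ 2·4 + 1 (base 4). Lift 5: 11. −1: 10.
[2] 10 ≡ 2·5 (base 5). Lift 6: 12. −1: 11.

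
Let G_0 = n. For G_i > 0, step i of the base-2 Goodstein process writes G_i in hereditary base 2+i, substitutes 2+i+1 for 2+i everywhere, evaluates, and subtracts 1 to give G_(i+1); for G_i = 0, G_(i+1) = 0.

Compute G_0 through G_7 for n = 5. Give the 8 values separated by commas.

(0) 5|_2 = 2^2 + 1 ↦ 3^3 + 1|_3 = 28 ⇒ 27
(1) 27|_3 = 3^3 ↦ 4^4|_4 = 256 ⇒ 255
(2) 255|_4 = 3·4^3 + 3·4^2 + 3·4 + 3 ↦ 3·5^3 + 3·5^2 + 3·5 + 3|_5 = 468 ⇒ 467
(3) 467|_5 = 3·5^3 + 3·5^2 + 3·5 + 2 ↦ 3·6^3 + 3·6^2 + 3·6 + 2|_6 = 776 ⇒ 775
(4) 775|_6 = 3·6^3 + 3·6^2 + 3·6 + 1 ↦ 3·7^3 + 3·7^2 + 3·7 + 1|_7 = 1198 ⇒ 1197
(5) 1197|_7 = 3·7^3 + 3·7^2 + 3·7 ↦ 3·8^3 + 3·8^2 + 3·8|_8 = 1752 ⇒ 1751
(6) 1751|_8 = 3·8^3 + 3·8^2 + 2·8 + 7 ↦ 3·9^3 + 3·9^2 + 2·9 + 7|_9 = 2455 ⇒ 2454

5, 27, 255, 467, 775, 1197, 1751, 2454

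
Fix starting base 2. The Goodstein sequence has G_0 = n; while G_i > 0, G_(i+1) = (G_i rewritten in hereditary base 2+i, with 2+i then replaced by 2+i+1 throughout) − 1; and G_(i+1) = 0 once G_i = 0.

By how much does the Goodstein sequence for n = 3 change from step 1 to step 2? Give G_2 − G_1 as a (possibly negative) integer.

0

[0] 3 ≡ 2 + 1 (base 2). Lift 3: 4. −1: 3.
[1] 3 ≡ 3 (base 3). Lift 4: 4. −1: 3.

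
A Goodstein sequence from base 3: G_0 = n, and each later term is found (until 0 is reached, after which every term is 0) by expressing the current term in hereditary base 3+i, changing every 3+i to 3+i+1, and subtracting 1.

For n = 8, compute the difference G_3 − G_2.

[0] 8 ≡ 2·3 + 2 (base 3). Lift 4: 10. −1: 9.
[1] 9 ≡ 2·4 + 1 (base 4). Lift 5: 11. −1: 10.
[2] 10 ≡ 2·5 (base 5). Lift 6: 12. −1: 11.

1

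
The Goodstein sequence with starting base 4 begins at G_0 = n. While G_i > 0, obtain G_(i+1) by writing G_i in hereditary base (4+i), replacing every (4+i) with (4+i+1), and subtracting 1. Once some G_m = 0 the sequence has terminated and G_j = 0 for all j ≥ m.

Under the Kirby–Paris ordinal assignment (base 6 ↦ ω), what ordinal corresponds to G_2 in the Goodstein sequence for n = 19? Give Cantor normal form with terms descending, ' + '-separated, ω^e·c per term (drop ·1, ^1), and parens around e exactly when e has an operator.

ω^2 + 1

G_0=19  [base 4] 4^2 + 3  →[4↦5]→  5^2 + 3 = 28  −1 ⇒ G_1=27
G_1=27  [base 5] 5^2 + 2  →[5↦6]→  6^2 + 2 = 38  −1 ⇒ G_2=37
G_2=37  [base 6] 6^2 + 1  →[6↦7]→  7^2 + 1 = 50  −1 ⇒ G_3=49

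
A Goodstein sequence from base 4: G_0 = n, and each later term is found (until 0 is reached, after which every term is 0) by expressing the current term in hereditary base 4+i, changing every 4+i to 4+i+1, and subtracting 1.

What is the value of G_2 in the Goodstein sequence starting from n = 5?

5

(0) 5|_4 = 4 + 1 ↦ 5 + 1|_5 = 6 ⇒ 5
(1) 5|_5 = 5 ↦ 6|_6 = 6 ⇒ 5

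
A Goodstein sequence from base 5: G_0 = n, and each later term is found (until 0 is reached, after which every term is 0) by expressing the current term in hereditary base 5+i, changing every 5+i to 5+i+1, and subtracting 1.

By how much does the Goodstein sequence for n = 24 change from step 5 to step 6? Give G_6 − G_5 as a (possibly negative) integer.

2

base 5: 24 = 4·5 + 4; at 6: 4·6 + 4 = 28; next = 27
base 6: 27 = 4·6 + 3; at 7: 4·7 + 3 = 31; next = 30
base 7: 30 = 4·7 + 2; at 8: 4·8 + 2 = 34; next = 33
base 8: 33 = 4·8 + 1; at 9: 4·9 + 1 = 37; next = 36
base 9: 36 = 4·9; at 10: 4·10 = 40; next = 39
base 10: 39 = 3·10 + 9; at 11: 3·11 + 9 = 42; next = 41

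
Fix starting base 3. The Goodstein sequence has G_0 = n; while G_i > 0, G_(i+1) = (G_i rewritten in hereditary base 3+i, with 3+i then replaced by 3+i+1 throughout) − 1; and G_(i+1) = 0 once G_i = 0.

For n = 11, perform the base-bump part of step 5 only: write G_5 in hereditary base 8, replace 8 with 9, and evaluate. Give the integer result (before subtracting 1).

48

(0) 11|_3 = 3^2 + 2 ↦ 4^2 + 2|_4 = 18 ⇒ 17
(1) 17|_4 = 4^2 + 1 ↦ 5^2 + 1|_5 = 26 ⇒ 25
(2) 25|_5 = 5^2 ↦ 6^2|_6 = 36 ⇒ 35
(3) 35|_6 = 5·6 + 5 ↦ 5·7 + 5|_7 = 40 ⇒ 39
(4) 39|_7 = 5·7 + 4 ↦ 5·8 + 4|_8 = 44 ⇒ 43
(5) 43|_8 = 5·8 + 3 ↦ 5·9 + 3|_9 = 48 ⇒ 47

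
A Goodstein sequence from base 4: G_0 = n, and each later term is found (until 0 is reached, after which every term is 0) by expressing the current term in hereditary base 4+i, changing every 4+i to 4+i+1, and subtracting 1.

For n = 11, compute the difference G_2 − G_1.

1

G_0=11  [base 4] 2·4 + 3  →[4↦5]→  2·5 + 3 = 13  −1 ⇒ G_1=12
G_1=12  [base 5] 2·5 + 2  →[5↦6]→  2·6 + 2 = 14  −1 ⇒ G_2=13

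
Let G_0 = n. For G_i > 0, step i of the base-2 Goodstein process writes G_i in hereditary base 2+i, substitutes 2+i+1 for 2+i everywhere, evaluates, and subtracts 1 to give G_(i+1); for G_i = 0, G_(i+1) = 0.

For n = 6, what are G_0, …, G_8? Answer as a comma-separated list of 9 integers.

6, 29, 257, 3125, 46655, 98039, 187243, 332147, 555551

i=0: 6 = 2^2 + 2 (b=2); 2→3: 3^3 + 3 = 30; 30−1 = 29
i=1: 29 = 3^3 + 2 (b=3); 3→4: 4^4 + 2 = 258; 258−1 = 257
i=2: 257 = 4^4 + 1 (b=4); 4→5: 5^5 + 1 = 3126; 3126−1 = 3125
i=3: 3125 = 5^5 (b=5); 5→6: 6^6 = 46656; 46656−1 = 46655
i=4: 46655 = 5·6^5 + 5·6^4 + 5·6^3 + 5·6^2 + 5·6 + 5 (b=6); 6→7: 5·7^5 + 5·7^4 + 5·7^3 + 5·7^2 + 5·7 + 5 = 98040; 98040−1 = 98039
i=5: 98039 = 5·7^5 + 5·7^4 + 5·7^3 + 5·7^2 + 5·7 + 4 (b=7); 7→8: 5·8^5 + 5·8^4 + 5·8^3 + 5·8^2 + 5·8 + 4 = 187244; 187244−1 = 187243
i=6: 187243 = 5·8^5 + 5·8^4 + 5·8^3 + 5·8^2 + 5·8 + 3 (b=8); 8→9: 5·9^5 + 5·9^4 + 5·9^3 + 5·9^2 + 5·9 + 3 = 332148; 332148−1 = 332147
i=7: 332147 = 5·9^5 + 5·9^4 + 5·9^3 + 5·9^2 + 5·9 + 2 (b=9); 9→10: 5·10^5 + 5·10^4 + 5·10^3 + 5·10^2 + 5·10 + 2 = 555552; 555552−1 = 555551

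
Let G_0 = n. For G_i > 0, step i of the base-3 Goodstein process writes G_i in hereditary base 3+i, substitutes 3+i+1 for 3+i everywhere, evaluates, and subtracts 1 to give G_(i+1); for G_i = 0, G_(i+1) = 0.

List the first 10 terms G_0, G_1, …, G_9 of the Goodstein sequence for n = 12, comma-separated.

12, 19, 27, 37, 49, 63, 69, 75, 81, 87

12 —HB3→ 3^2 + 3 —bump→ 4^2 + 4 = 20 —(−1)→ 19
19 —HB4→ 4^2 + 3 —bump→ 5^2 + 3 = 28 —(−1)→ 27
27 —HB5→ 5^2 + 2 —bump→ 6^2 + 2 = 38 —(−1)→ 37
37 —HB6→ 6^2 + 1 —bump→ 7^2 + 1 = 50 —(−1)→ 49
49 —HB7→ 7^2 —bump→ 8^2 = 64 —(−1)→ 63
63 —HB8→ 7·8 + 7 —bump→ 7·9 + 7 = 70 —(−1)→ 69
69 —HB9→ 7·9 + 6 —bump→ 7·10 + 6 = 76 —(−1)→ 75
75 —HB10→ 7·10 + 5 —bump→ 7·11 + 5 = 82 —(−1)→ 81
81 —HB11→ 7·11 + 4 —bump→ 7·12 + 4 = 88 —(−1)→ 87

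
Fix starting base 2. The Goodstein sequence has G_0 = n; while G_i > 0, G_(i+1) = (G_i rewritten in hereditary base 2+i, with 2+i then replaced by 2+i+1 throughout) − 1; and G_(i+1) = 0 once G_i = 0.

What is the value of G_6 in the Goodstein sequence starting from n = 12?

12 —HB2→ 2^(2 + 1) + 2^2 —bump→ 3^(3 + 1) + 3^3 = 108 —(−1)→ 107
107 —HB3→ 3^(3 + 1) + 2·3^2 + 2·3 + 2 —bump→ 4^(4 + 1) + 2·4^2 + 2·4 + 2 = 1066 —(−1)→ 1065
1065 —HB4→ 4^(4 + 1) + 2·4^2 + 2·4 + 1 —bump→ 5^(5 + 1) + 2·5^2 + 2·5 + 1 = 15686 —(−1)→ 15685
15685 —HB5→ 5^(5 + 1) + 2·5^2 + 2·5 —bump→ 6^(6 + 1) + 2·6^2 + 2·6 = 280020 —(−1)→ 280019
280019 —HB6→ 6^(6 + 1) + 2·6^2 + 6 + 5 —bump→ 7^(7 + 1) + 2·7^2 + 7 + 5 = 5764911 —(−1)→ 5764910
5764910 —HB7→ 7^(7 + 1) + 2·7^2 + 7 + 4 —bump→ 8^(8 + 1) + 2·8^2 + 8 + 4 = 134217868 —(−1)→ 134217867
134217867 —HB8→ 8^(8 + 1) + 2·8^2 + 8 + 3 —bump→ 9^(9 + 1) + 2·9^2 + 9 + 3 = 3486784575 —(−1)→ 3486784574

134217867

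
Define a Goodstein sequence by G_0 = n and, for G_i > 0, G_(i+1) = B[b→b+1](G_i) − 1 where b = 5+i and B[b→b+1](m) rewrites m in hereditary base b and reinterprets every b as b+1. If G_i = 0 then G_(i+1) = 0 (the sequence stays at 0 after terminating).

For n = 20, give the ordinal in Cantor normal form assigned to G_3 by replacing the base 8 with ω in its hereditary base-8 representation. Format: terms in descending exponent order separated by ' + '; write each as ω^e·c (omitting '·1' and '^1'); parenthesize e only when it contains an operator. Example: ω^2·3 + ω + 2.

ω·3 + 3

step 0: 20 = 4·5; sub 6 for 5: 4·6; = 24; G_1 = 24−1 = 23
step 1: 23 = 3·6 + 5; sub 7 for 6: 3·7 + 5; = 26; G_2 = 26−1 = 25
step 2: 25 = 3·7 + 4; sub 8 for 7: 3·8 + 4; = 28; G_3 = 28−1 = 27
step 3: 27 = 3·8 + 3; sub 9 for 8: 3·9 + 3; = 30; G_4 = 30−1 = 29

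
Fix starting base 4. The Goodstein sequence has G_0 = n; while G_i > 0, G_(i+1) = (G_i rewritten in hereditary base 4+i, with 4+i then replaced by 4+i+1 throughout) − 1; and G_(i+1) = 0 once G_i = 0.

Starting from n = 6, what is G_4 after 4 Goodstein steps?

step 0: 6 = 4 + 2; sub 5 for 4: 5 + 2; = 7; G_1 = 7−1 = 6
step 1: 6 = 5 + 1; sub 6 for 5: 6 + 1; = 7; G_2 = 7−1 = 6
step 2: 6 = 6; sub 7 for 6: 7; = 7; G_3 = 7−1 = 6
step 3: 6 = 6; sub 8 for 7: 6; = 6; G_4 = 6−1 = 5
step 4: 5 = 5; sub 9 for 8: 5; = 5; G_5 = 5−1 = 4

5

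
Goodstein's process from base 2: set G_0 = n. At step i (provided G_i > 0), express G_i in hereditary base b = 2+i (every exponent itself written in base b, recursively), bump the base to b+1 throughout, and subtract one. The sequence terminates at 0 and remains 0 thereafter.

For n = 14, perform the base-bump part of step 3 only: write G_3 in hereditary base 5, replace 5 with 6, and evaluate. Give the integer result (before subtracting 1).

326592

[0] 14 ≡ 2^(2 + 1) + 2^2 + 2 (base 2). Lift 3: 111. −1: 110.
[1] 110 ≡ 3^(3 + 1) + 3^3 + 2 (base 3). Lift 4: 1282. −1: 1281.
[2] 1281 ≡ 4^(4 + 1) + 4^4 + 1 (base 4). Lift 5: 18751. −1: 18750.
[3] 18750 ≡ 5^(5 + 1) + 5^5 (base 5). Lift 6: 326592. −1: 326591.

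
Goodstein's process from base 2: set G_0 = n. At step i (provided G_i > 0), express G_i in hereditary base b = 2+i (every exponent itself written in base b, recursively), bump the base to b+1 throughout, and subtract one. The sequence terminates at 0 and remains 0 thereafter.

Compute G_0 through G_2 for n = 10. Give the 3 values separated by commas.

base 2: 10 = 2^(2 + 1) + 2; at 3: 3^(3 + 1) + 3 = 84; next = 83
base 3: 83 = 3^(3 + 1) + 2; at 4: 4^(4 + 1) + 2 = 1026; next = 1025

10, 83, 1025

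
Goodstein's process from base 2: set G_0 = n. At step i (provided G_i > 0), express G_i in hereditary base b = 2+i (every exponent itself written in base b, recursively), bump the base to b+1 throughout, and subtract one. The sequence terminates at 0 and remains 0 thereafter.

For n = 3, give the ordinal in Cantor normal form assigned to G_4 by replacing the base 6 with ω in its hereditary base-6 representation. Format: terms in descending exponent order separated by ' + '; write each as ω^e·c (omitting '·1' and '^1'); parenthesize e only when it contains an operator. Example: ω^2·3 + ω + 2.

1

[0] 3 ≡ 2 + 1 (base 2). Lift 3: 4. −1: 3.
[1] 3 ≡ 3 (base 3). Lift 4: 4. −1: 3.
[2] 3 ≡ 3 (base 4). Lift 5: 3. −1: 2.
[3] 2 ≡ 2 (base 5). Lift 6: 2. −1: 1.
[4] 1 ≡ 1 (base 6). Lift 7: 1. −1: 0.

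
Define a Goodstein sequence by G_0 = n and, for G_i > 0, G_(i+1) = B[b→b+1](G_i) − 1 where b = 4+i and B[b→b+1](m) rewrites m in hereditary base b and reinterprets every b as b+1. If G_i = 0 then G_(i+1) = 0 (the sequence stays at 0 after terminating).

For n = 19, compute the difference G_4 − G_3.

G_0=19  [base 4] 4^2 + 3  →[4↦5]→  5^2 + 3 = 28  −1 ⇒ G_1=27
G_1=27  [base 5] 5^2 + 2  →[5↦6]→  6^2 + 2 = 38  −1 ⇒ G_2=37
G_2=37  [base 6] 6^2 + 1  →[6↦7]→  7^2 + 1 = 50  −1 ⇒ G_3=49
G_3=49  [base 7] 7^2  →[7↦8]→  8^2 = 64  −1 ⇒ G_4=63

14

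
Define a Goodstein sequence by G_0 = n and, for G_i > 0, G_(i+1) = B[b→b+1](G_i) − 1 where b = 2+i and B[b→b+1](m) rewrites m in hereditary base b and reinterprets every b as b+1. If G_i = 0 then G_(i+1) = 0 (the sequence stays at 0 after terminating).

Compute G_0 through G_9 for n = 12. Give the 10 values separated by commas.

12, 107, 1065, 15685, 280019, 5764910, 134217867, 3486784574, 100000000211, 3138428376974

[0] 12 ≡ 2^(2 + 1) + 2^2 (base 2). Lift 3: 108. −1: 107.
[1] 107 ≡ 3^(3 + 1) + 2·3^2 + 2·3 + 2 (base 3). Lift 4: 1066. −1: 1065.
[2] 1065 ≡ 4^(4 + 1) + 2·4^2 + 2·4 + 1 (base 4). Lift 5: 15686. −1: 15685.
[3] 15685 ≡ 5^(5 + 1) + 2·5^2 + 2·5 (base 5). Lift 6: 280020. −1: 280019.
[4] 280019 ≡ 6^(6 + 1) + 2·6^2 + 6 + 5 (base 6). Lift 7: 5764911. −1: 5764910.
[5] 5764910 ≡ 7^(7 + 1) + 2·7^2 + 7 + 4 (base 7). Lift 8: 134217868. −1: 134217867.
[6] 134217867 ≡ 8^(8 + 1) + 2·8^2 + 8 + 3 (base 8). Lift 9: 3486784575. −1: 3486784574.
[7] 3486784574 ≡ 9^(9 + 1) + 2·9^2 + 9 + 2 (base 9). Lift 10: 100000000212. −1: 100000000211.
[8] 100000000211 ≡ 10^(10 + 1) + 2·10^2 + 10 + 1 (base 10). Lift 11: 3138428376975. −1: 3138428376974.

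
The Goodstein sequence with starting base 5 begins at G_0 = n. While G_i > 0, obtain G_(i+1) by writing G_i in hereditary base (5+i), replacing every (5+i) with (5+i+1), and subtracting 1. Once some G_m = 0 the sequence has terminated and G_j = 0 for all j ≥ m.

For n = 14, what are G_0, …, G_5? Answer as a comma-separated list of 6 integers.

14, 15, 16, 17, 18, 19

[0] 14 ≡ 2·5 + 4 (base 5). Lift 6: 16. −1: 15.
[1] 15 ≡ 2·6 + 3 (base 6). Lift 7: 17. −1: 16.
[2] 16 ≡ 2·7 + 2 (base 7). Lift 8: 18. −1: 17.
[3] 17 ≡ 2·8 + 1 (base 8). Lift 9: 19. −1: 18.
[4] 18 ≡ 2·9 (base 9). Lift 10: 20. −1: 19.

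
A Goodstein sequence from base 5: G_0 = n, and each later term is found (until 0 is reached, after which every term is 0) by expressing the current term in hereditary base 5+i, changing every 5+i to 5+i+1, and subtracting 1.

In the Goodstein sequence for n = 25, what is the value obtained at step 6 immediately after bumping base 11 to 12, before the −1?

(0) 25|_5 = 5^2 ↦ 6^2|_6 = 36 ⇒ 35
(1) 35|_6 = 5·6 + 5 ↦ 5·7 + 5|_7 = 40 ⇒ 39
(2) 39|_7 = 5·7 + 4 ↦ 5·8 + 4|_8 = 44 ⇒ 43
(3) 43|_8 = 5·8 + 3 ↦ 5·9 + 3|_9 = 48 ⇒ 47
(4) 47|_9 = 5·9 + 2 ↦ 5·10 + 2|_10 = 52 ⇒ 51
(5) 51|_10 = 5·10 + 1 ↦ 5·11 + 1|_11 = 56 ⇒ 55
(6) 55|_11 = 5·11 ↦ 5·12|_12 = 60 ⇒ 59

60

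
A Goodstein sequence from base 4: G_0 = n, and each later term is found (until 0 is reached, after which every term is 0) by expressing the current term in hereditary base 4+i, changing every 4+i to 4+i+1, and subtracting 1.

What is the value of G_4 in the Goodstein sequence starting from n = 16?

33

step 0: 16 = 4^2; sub 5 for 4: 5^2; = 25; G_1 = 25−1 = 24
step 1: 24 = 4·5 + 4; sub 6 for 5: 4·6 + 4; = 28; G_2 = 28−1 = 27
step 2: 27 = 4·6 + 3; sub 7 for 6: 4·7 + 3; = 31; G_3 = 31−1 = 30
step 3: 30 = 4·7 + 2; sub 8 for 7: 4·8 + 2; = 34; G_4 = 34−1 = 33
step 4: 33 = 4·8 + 1; sub 9 for 8: 4·9 + 1; = 37; G_5 = 37−1 = 36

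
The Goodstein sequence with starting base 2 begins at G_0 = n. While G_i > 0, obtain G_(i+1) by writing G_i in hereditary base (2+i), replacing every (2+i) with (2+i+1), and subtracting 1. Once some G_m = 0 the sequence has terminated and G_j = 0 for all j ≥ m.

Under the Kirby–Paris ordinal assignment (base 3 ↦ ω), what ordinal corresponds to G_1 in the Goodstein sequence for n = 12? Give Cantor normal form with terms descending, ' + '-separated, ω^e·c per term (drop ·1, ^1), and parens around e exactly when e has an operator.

[0] 12 ≡ 2^(2 + 1) + 2^2 (base 2). Lift 3: 108. −1: 107.
[1] 107 ≡ 3^(3 + 1) + 2·3^2 + 2·3 + 2 (base 3). Lift 4: 1066. −1: 1065.

ω^(ω + 1) + ω^2·2 + ω·2 + 2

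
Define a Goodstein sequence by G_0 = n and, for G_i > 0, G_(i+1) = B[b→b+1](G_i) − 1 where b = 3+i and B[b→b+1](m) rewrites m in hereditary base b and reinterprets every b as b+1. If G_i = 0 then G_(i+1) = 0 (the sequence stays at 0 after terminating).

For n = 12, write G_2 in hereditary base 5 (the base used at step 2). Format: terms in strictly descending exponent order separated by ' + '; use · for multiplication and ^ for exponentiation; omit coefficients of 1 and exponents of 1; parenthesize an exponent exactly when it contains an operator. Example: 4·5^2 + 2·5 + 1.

5^2 + 2

[0] 12 ≡ 3^2 + 3 (base 3). Lift 4: 20. −1: 19.
[1] 19 ≡ 4^2 + 3 (base 4). Lift 5: 28. −1: 27.
[2] 27 ≡ 5^2 + 2 (base 5). Lift 6: 38. −1: 37.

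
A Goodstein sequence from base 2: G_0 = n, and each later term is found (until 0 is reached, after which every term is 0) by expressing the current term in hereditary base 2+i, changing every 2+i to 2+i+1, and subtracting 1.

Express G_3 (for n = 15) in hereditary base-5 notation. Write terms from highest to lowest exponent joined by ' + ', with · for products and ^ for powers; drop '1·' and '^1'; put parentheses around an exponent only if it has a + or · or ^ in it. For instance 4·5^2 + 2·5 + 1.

base 2: 15 = 2^(2 + 1) + 2^2 + 2 + 1; at 3: 3^(3 + 1) + 3^3 + 3 + 1 = 112; next = 111
base 3: 111 = 3^(3 + 1) + 3^3 + 3; at 4: 4^(4 + 1) + 4^4 + 4 = 1284; next = 1283
base 4: 1283 = 4^(4 + 1) + 4^4 + 3; at 5: 5^(5 + 1) + 5^5 + 3 = 18753; next = 18752
base 5: 18752 = 5^(5 + 1) + 5^5 + 2; at 6: 6^(6 + 1) + 6^6 + 2 = 326594; next = 326593

5^(5 + 1) + 5^5 + 2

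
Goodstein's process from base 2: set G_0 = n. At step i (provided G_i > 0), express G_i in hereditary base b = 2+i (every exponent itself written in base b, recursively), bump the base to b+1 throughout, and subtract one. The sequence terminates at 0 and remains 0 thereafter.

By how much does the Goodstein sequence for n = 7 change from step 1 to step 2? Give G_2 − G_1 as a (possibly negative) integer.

229

7 —HB2→ 2^2 + 2 + 1 —bump→ 3^3 + 3 + 1 = 31 —(−1)→ 30
30 —HB3→ 3^3 + 3 —bump→ 4^4 + 4 = 260 —(−1)→ 259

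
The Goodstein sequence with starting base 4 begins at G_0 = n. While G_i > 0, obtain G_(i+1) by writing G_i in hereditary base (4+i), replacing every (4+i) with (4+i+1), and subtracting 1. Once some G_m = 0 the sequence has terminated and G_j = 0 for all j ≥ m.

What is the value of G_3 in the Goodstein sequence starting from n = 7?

base 4: 7 = 4 + 3; at 5: 5 + 3 = 8; next = 7
base 5: 7 = 5 + 2; at 6: 6 + 2 = 8; next = 7
base 6: 7 = 6 + 1; at 7: 7 + 1 = 8; next = 7
base 7: 7 = 7; at 8: 8 = 8; next = 7

7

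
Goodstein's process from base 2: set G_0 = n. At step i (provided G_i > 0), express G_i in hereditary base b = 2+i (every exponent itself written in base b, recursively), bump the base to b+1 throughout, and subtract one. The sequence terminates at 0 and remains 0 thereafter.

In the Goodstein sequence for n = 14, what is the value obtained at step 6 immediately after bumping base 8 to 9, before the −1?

3487116549

G_0=14  [base 2] 2^(2 + 1) + 2^2 + 2  →[2↦3]→  3^(3 + 1) + 3^3 + 3 = 111  −1 ⇒ G_1=110
G_1=110  [base 3] 3^(3 + 1) + 3^3 + 2  →[3↦4]→  4^(4 + 1) + 4^4 + 2 = 1282  −1 ⇒ G_2=1281
G_2=1281  [base 4] 4^(4 + 1) + 4^4 + 1  →[4↦5]→  5^(5 + 1) + 5^5 + 1 = 18751  −1 ⇒ G_3=18750
G_3=18750  [base 5] 5^(5 + 1) + 5^5  →[5↦6]→  6^(6 + 1) + 6^6 = 326592  −1 ⇒ G_4=326591
G_4=326591  [base 6] 6^(6 + 1) + 5·6^5 + 5·6^4 + 5·6^3 + 5·6^2 + 5·6 + 5  →[6↦7]→  7^(7 + 1) + 5·7^5 + 5·7^4 + 5·7^3 + 5·7^2 + 5·7 + 5 = 5862841  −1 ⇒ G_5=5862840
G_5=5862840  [base 7] 7^(7 + 1) + 5·7^5 + 5·7^4 + 5·7^3 + 5·7^2 + 5·7 + 4  →[7↦8]→  8^(8 + 1) + 5·8^5 + 5·8^4 + 5·8^3 + 5·8^2 + 5·8 + 4 = 134404972  −1 ⇒ G_6=134404971
G_6=134404971  [base 8] 8^(8 + 1) + 5·8^5 + 5·8^4 + 5·8^3 + 5·8^2 + 5·8 + 3  →[8↦9]→  9^(9 + 1) + 5·9^5 + 5·9^4 + 5·9^3 + 5·9^2 + 5·9 + 3 = 3487116549  −1 ⇒ G_7=3487116548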